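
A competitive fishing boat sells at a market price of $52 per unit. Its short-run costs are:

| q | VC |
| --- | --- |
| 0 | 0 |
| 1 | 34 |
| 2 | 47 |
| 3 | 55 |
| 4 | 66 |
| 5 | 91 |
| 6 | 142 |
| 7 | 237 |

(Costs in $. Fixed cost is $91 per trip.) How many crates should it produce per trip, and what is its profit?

Profit at each row (π = 52q − TC): q=0: -91; q=1: -73; q=2: -34; q=3: 10; q=4: 51; q=5: 78; q=6: 79; q=7: 36.
Profit is maximized at q = 6. AVC there is 142/6 = $23.67 ≤ P, so producing beats shutting down (which would give -$91).

q = 6; profit = $79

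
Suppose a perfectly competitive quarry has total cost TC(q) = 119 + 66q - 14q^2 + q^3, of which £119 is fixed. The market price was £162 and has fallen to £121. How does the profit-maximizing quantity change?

AVC = 66 - 14q + q^2, minimized at q = 7 where min AVC = £17. MC = 66 - 28q + 3q^2.
At P = £162 ≥ min AVC, set P = MC on the rising branch: q = 12.
At P = £121 ≥ min AVC, set P = MC: q = 11. The firm stays open but cuts output.

Output falls from 12 to 11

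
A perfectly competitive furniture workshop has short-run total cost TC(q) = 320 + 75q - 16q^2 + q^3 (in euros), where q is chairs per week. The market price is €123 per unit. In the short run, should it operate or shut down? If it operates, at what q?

Produce at q = 12

Strip out fixed cost: VC = 75q - 16q^2 + q^3. Then AVC = 75 - 16q + q^2 and MC = 75 - 32q + 3q^2.
AVC hits its minimum where MC = AVC, at q = 8, giving min AVC = 75 - 16·8 + 8^2 = €11.
Since P = €123 ≥ min AVC = €11, price covers variable cost and the firm should produce.
P = MC gives -48 - 32q + 3q^2 = 0, with roots -4/3 and 12. Take the larger (rising MC): q* = 12.
Check: AVC at q = 12 is €27 ≤ P, so revenue covers variable cost.
Profit = P·q − TC = 123·12 − 644 = €832.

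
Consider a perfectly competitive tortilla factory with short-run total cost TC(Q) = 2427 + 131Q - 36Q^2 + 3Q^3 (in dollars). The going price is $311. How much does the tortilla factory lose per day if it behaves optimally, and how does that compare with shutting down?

AVC = 131 - 36Q + 3Q^2 has its minimum $23 at Q = 6; price $311 clears that bar, so the firm operates.
MC = 131 - 72Q + 9Q^2. Setting P = MC and taking the root on the rising branch gives Q* = 10.
TR = 311·10 = 3110. TC = 2427 + 710 = 3137. Profit = 3110 − 3137 = -$27.
By producing, the firm covers all variable cost plus $2400 of fixed cost; shutting down would lose the full $2427.

Profit = -$27 at Q = 10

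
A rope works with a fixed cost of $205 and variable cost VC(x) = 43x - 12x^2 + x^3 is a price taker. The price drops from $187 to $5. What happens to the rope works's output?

AVC = 43 - 12x + x^2, minimized at x = 6 where min AVC = $7. MC = 43 - 24x + 3x^2.
At P = $187 ≥ min AVC, set P = MC on the rising branch: x = 12.
At P = $5 < min AVC = $7, price no longer covers variable cost at any output, so the firm shuts down: x = 0.

Output falls from 12 to 0 (the firm shuts down)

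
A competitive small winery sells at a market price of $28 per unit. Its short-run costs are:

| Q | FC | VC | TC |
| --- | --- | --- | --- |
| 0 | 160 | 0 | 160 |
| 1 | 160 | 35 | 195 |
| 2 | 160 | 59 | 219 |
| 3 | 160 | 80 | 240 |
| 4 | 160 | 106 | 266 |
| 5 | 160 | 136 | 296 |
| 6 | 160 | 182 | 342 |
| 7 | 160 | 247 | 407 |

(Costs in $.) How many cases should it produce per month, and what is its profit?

Q = 4; profit = -$154

Profit at each row (π = 28Q − TC): Q=0: -160; Q=1: -167; Q=2: -163; Q=3: -156; Q=4: -154; Q=5: -156; Q=6: -174; Q=7: -211.
Profit is maximized at Q = 4. AVC there is 106/4 = $26.50 ≤ P, so producing beats shutting down (which would give -$160).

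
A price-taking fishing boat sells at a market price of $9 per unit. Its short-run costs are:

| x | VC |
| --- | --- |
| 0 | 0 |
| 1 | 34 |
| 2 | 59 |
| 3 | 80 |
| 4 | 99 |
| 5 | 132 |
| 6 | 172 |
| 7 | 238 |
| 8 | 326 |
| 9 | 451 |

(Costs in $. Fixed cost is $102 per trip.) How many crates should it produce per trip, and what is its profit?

x = 0 (shut down); profit = -$102

Tabulate TR − TC: x=0: -102; x=1: -127; x=2: -143; x=3: -155; x=4: -165; x=5: -189; x=6: -220; x=7: -277; x=8: -356; x=9: -472.
Profit is highest at x = 0. Equivalently, the lowest AVC in the table is 99/4 ≈ $24.75 at x = 4, and P = $9 falls below it — price never covers variable cost, so the firm shuts down and loses only its fixed cost.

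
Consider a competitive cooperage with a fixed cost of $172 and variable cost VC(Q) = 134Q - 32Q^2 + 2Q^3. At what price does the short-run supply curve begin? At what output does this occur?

Short-run supply begins at min AVC. From VC = 134Q - 32Q^2 + 2Q^3, AVC = 134 - 32Q + 2Q^2.
dAVC/dQ = -32 + 4Q = 0 gives Q = 8. min AVC = 134 - 32·8 + 2·8^2 = 6.
The firm shuts down for any P below $6.

$6 per unit, at Q = 8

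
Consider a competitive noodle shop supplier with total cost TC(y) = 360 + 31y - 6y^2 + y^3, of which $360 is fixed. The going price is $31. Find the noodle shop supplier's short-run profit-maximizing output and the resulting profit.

AVC = 31 - 6y + y^2; min AVC = $22 at y = 3. Since P = $31 ≥ min AVC, the firm produces.
With MC = 31 - 12y + 3y^2, P = MC on the upward-sloping part at y* = 4.
TR = 31·4 = 124. TC = 360 + 92 = 452. Profit = 124 − 452 = -$328.
Shutting down would mean losing the fixed cost of $360, so operating at a loss of $328 is better by $32.

Profit = -$328 at y = 4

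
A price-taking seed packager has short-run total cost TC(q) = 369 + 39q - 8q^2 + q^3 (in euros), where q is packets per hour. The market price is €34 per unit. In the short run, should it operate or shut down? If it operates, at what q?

From TC, MC = TC'(q) = 39 - 16q + 3q^2 and AVC = VC/q = 39 - 8q + q^2.
AVC hits its minimum where MC = AVC, at q = 4, giving min AVC = 39 - 8·4 + 4^2 = €23.
Because €34 ≥ €23, revenue can cover variable cost; the firm operates.
P = MC gives 5 - 16q + 3q^2 = 0, with roots 1/3 and 5. Take the larger (rising MC): q* = 5.
Check: AVC at q = 5 is €24 ≤ P, so revenue covers variable cost.
Profit = P·q − TC = 34·5 − 489 = -€319, a loss, but smaller than the €369 fixed cost the firm would lose by shutting down.

Produce at q = 5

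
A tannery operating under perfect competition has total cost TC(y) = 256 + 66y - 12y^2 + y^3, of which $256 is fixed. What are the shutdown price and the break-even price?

Shutdown price = $30; break-even price = $66

AVC = 66 - 12y + y^2; minimized at y = 6, giving min AVC = $30. That is the shutdown price.
ATC = 256/y + 66 - 12y + y^2. Setting dATC/dy = −256/y^2 − 12 + 2y = 0 gives y = 8 (since 2·8^3 − 12·8^2 = 256).
min ATC = 256/8 + 66 − 12·8 + 8^2 = $66. That is the break-even price.
For $30 ≤ P < $66 the firm produces at a loss; below $30 it shuts down.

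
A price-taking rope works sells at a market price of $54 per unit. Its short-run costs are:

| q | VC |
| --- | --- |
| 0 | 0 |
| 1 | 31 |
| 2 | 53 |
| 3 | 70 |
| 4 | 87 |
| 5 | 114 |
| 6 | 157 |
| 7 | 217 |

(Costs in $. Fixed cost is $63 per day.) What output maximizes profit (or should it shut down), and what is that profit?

Profit at each row (π = 54q − TC): q=0: -63; q=1: -40; q=2: -8; q=3: 29; q=4: 66; q=5: 93; q=6: 104; q=7: 98.
Profit is maximized at q = 6. AVC there is 157/6 = $26.17 ≤ P, so producing beats shutting down (which would give -$63).

q = 6; profit = $104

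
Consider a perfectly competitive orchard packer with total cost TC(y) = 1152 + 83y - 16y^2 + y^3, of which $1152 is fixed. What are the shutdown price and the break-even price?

AVC = 83 - 16y + y^2; minimized at y = 8, giving min AVC = $19. That is the shutdown price.
ATC = 1152/y + 83 - 16y + y^2. Setting dATC/dy = −1152/y^2 − 16 + 2y = 0 gives y = 12 (since 2·12^3 − 16·12^2 = 1152).
min ATC = 1152/12 + 83 − 16·12 + 12^2 = $131. That is the break-even price.
For $19 ≤ P < $131 the firm produces at a loss; below $19 it shuts down.

Shutdown price = $19; break-even price = $131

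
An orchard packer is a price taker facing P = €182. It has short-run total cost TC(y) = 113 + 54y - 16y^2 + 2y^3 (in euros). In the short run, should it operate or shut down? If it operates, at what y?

Produce at y = 8

Variable cost is VC = 54y - 16y^2 + 2y^3, so AVC = VC/y = 54 - 16y + 2y^2 and MC = dTC/dy = 54 - 32y + 6y^2.
The AVC parabola has its vertex at y = 16/4 = 4, where AVC = 54 - 16·4 + 2·4^2 = €22.
Because €182 ≥ €22, revenue can cover variable cost; the firm operates.
Solving P = MC: -128 - 32y + 6y^2 = 0 ⇒ y = -8/3 or 8. On the upward-sloping branch, y* = 8.
Check: AVC at y = 8 is €54 ≤ P, so revenue covers variable cost.
Profit = P·y − TC = 182·8 − 545 = €911.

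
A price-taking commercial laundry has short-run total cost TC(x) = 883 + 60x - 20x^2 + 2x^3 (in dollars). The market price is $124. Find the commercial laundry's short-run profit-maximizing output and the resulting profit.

AVC = 60 - 20x + 2x^2; min AVC = $10 at x = 5. Since P = $124 ≥ min AVC, the firm produces.
With MC = 60 - 40x + 6x^2, P = MC on the upward-sloping part at x* = 8.
TR = 124·8 = 992. TC = 883 + 224 = 1107. Profit = 992 − 1107 = -$115.
By producing, the firm covers all variable cost plus $768 of fixed cost; shutting down would lose the full $883.

Profit = -$115 at x = 8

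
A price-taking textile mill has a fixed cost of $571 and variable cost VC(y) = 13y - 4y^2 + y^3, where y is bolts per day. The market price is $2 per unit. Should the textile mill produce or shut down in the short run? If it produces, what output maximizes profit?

From TC, MC = TC'(y) = 13 - 8y + 3y^2 and AVC = VC/y = 13 - 4y + y^2.
AVC is minimized where dAVC/dy = -4 + 2y = 0, at y = 2; min AVC = 13 - 4·2 + 2^2 = $9.
P = $2 lies below min AVC = $9; no output level covers variable cost.
The firm minimizes its loss by shutting down and losing only its fixed cost of $571.

Shut down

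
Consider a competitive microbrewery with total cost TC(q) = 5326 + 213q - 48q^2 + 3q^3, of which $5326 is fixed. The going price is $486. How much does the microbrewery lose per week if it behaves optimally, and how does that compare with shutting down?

Profit = -$256 at q = 13

AVC = 213 - 48q + 3q^2; min AVC = $21 at q = 8. Since P = $486 ≥ min AVC, the firm produces.
With MC = 213 - 96q + 9q^2, P = MC on the upward-sloping part at q* = 13.
TR = 486·13 = 6318. TC = 5326 + 1248 = 6574. Profit = 6318 − 6574 = -$256.
Shutting down would mean losing the fixed cost of $5326, so operating at a loss of $256 is better by $5070.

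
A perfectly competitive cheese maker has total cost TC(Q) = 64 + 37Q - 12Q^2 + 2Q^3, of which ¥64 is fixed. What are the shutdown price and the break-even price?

AVC = 37 - 12Q + 2Q^2; minimized at Q = 3, giving min AVC = ¥19. That is the shutdown price.
ATC = 64/Q + 37 - 12Q + 2Q^2. Setting dATC/dQ = −64/Q^2 − 12 + 4Q = 0 gives Q = 4 (since 4·4^3 − 12·4^2 = 64).
min ATC = 64/4 + 37 − 12·4 + 2·4^2 = ¥37. That is the break-even price.
Between these two prices the firm operates at a loss; above ¥37 it earns a profit.

Shutdown price = ¥19; break-even price = ¥37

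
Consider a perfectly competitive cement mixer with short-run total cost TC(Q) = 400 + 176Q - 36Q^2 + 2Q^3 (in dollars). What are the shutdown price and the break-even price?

Shutdown price = $14; break-even price = $56

AVC = 176 - 36Q + 2Q^2; minimized at Q = 9, giving min AVC = $14. That is the shutdown price.
ATC = 400/Q + 176 - 36Q + 2Q^2. Setting dATC/dQ = −400/Q^2 − 36 + 4Q = 0 gives Q = 10 (since 4·10^3 − 36·10^2 = 400).
min ATC = 400/10 + 176 − 36·10 + 2·10^2 = $56. That is the break-even price.
Between these two prices the firm operates at a loss; above $56 it earns a profit.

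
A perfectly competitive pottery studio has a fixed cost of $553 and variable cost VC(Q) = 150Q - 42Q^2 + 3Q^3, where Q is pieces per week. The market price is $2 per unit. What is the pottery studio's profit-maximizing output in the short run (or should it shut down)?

Shut down

From TC, MC = TC'(Q) = 150 - 84Q + 9Q^2 and AVC = VC/Q = 150 - 42Q + 3Q^2.
The AVC parabola has its vertex at Q = 42/6 = 7, where AVC = 150 - 42·7 + 3·7^2 = $3.
Since P = $2 < min AVC = $3, price fails to cover variable cost at any output.
Best response: produce nothing and absorb the $553 fixed cost.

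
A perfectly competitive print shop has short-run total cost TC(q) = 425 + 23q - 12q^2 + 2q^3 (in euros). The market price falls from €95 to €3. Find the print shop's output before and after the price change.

Output falls from 6 to 0 (the firm shuts down)

MC = 23 - 24q + 6q^2; the shutdown threshold is min AVC = €5 (at q = 3).
With P = €95 above the shutdown price, P = MC gives q = 6.
At P = €3 < min AVC = €5, price no longer covers variable cost at any output, so the firm shuts down: q = 0.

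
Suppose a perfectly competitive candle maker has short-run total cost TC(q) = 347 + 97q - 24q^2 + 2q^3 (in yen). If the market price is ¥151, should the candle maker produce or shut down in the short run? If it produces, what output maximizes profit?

Produce at q = 9

Strip out fixed cost: VC = 97q - 24q^2 + 2q^3. Then AVC = 97 - 24q + 2q^2 and MC = 97 - 48q + 6q^2.
AVC hits its minimum where MC = AVC, at q = 6, giving min AVC = 97 - 24·6 + 2·6^2 = ¥25.
P = ¥151 exceeds min AVC = ¥25, so the firm stays open.
Solving P = MC: -54 - 48q + 6q^2 = 0 ⇒ q = -1 or 9. On the upward-sloping branch, q* = 9.
Check: AVC at q = 9 is ¥43 ≤ P, so revenue covers variable cost.
Profit = P·q − TC = 151·9 − 734 = ¥625.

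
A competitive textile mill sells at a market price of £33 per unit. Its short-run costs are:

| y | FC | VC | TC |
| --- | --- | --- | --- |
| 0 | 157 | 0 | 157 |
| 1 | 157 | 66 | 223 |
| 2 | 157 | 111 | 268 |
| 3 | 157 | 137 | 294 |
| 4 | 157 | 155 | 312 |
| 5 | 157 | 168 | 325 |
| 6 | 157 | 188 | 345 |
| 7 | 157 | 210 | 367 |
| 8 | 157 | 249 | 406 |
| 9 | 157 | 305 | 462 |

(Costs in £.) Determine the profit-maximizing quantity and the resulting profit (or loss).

Profit at each row (π = 33y − TC): y=0: -157; y=1: -190; y=2: -202; y=3: -195; y=4: -180; y=5: -160; y=6: -147; y=7: -136; y=8: -142; y=9: -165.
Profit is maximized at y = 7. AVC there is 210/7 = £30 ≤ P, so producing beats shutting down (which would give -£157).

y = 7; profit = -£136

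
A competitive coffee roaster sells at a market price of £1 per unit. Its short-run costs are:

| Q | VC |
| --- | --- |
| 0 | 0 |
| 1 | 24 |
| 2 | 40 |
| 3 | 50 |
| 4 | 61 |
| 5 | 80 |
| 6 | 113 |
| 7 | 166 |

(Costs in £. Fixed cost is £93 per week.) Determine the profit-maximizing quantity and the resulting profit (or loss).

Tabulate TR − TC: Q=0: -93; Q=1: -116; Q=2: -131; Q=3: -140; Q=4: -150; Q=5: -168; Q=6: -200; Q=7: -252.
Profit is highest at Q = 0. Equivalently, the lowest AVC in the table is 61/4 ≈ £15.25 at Q = 4, and P = £1 falls below it — price never covers variable cost, so the firm shuts down and loses only its fixed cost.

Q = 0 (shut down); profit = -£93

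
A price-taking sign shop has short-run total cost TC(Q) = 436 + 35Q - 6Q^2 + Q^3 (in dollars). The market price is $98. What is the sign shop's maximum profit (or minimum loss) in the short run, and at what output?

Profit = -$44 at Q = 7

AVC = 35 - 6Q + Q^2 has its minimum $26 at Q = 3; price $98 clears that bar, so the firm operates.
MC = 35 - 12Q + 3Q^2. Setting P = MC and taking the root on the rising branch gives Q* = 7.
TR = 98·7 = 686. TC = 436 + 294 = 730. Profit = 686 − 730 = -$44.
By producing, the firm covers all variable cost plus $392 of fixed cost; shutting down would lose the full $436.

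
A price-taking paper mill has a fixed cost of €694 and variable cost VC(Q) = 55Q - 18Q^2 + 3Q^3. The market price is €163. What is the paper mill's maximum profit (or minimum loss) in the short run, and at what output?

Profit = -€46 at Q = 6

AVC = 55 - 18Q + 3Q^2; min AVC = €28 at Q = 3. Since P = €163 ≥ min AVC, the firm produces.
With MC = 55 - 36Q + 9Q^2, P = MC on the upward-sloping part at Q* = 6.
TR = 163·6 = 978. TC = 694 + 330 = 1024. Profit = 978 − 1024 = -€46.
That loss of €46 beats the €694 the firm would lose by shutting down; producing recovers €648 of fixed cost.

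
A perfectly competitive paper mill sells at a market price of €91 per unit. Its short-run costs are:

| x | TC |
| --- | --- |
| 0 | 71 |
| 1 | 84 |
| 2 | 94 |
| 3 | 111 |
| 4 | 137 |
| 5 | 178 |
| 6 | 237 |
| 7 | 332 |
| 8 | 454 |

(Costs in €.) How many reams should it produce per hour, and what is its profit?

Tabulate TR − TC: x=0: -71; x=1: 7; x=2: 88; x=3: 162; x=4: 227; x=5: 277; x=6: 309; x=7: 305; x=8: 274.
Profit is maximized at x = 6. AVC there is 166/6 = €27.67 ≤ P, so producing beats shutting down (which would give -€71).

x = 6; profit = €309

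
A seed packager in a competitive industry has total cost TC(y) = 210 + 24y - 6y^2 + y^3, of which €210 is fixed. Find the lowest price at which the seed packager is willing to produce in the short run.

The shutdown price is the minimum of AVC. VC = 24y - 6y^2 + y^3, so AVC = 24 - 6y + y^2.
At the minimum of AVC, MC = AVC. MC = 24 - 12y + 3y^2; setting MC = AVC gives 2y^2 - 6y = 0, so y = 3. min AVC = 15.
So the shutdown price is €15.

€15 per unit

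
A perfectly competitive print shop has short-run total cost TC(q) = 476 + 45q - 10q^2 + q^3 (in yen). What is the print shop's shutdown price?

Short-run supply begins at min AVC. From VC = 45q - 10q^2 + q^3, AVC = 45 - 10q + q^2.
At the minimum of AVC, MC = AVC. MC = 45 - 20q + 3q^2; setting MC = AVC gives 2q^2 - 10q = 0, so q = 5. min AVC = 20.
For P < ¥20 the firm produces nothing.

¥20 per unit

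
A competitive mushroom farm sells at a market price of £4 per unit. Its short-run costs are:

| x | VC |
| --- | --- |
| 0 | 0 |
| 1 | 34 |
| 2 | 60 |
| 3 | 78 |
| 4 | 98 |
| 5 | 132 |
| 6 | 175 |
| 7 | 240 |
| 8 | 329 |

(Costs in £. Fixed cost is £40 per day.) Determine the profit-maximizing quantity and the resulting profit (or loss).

x = 0 (shut down); profit = -£40

Tabulate TR − TC: x=0: -40; x=1: -70; x=2: -92; x=3: -106; x=4: -122; x=5: -152; x=6: -191; x=7: -252; x=8: -337.
Profit is highest at x = 0. Equivalently, the lowest AVC in the table is 98/4 ≈ £24.50 at x = 4, and P = £4 falls below it — price never covers variable cost, so the firm shuts down and loses only its fixed cost.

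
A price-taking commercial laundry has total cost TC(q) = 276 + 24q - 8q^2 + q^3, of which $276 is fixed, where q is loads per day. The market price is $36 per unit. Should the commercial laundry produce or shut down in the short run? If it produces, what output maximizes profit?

Produce at q = 6

Variable cost is VC = 24q - 8q^2 + q^3, so AVC = VC/q = 24 - 8q + q^2 and MC = dTC/dq = 24 - 16q + 3q^2.
The AVC parabola has its vertex at q = 8/2 = 4, where AVC = 24 - 8·4 + 4^2 = $8.
P = $36 exceeds min AVC = $8, so the firm stays open.
Solving P = MC: -12 - 16q + 3q^2 = 0 ⇒ q = -2/3 or 6. On the upward-sloping branch, q* = 6.
Check: AVC at q = 6 is $12 ≤ P, so revenue covers variable cost.
Profit = P·q − TC = 36·6 − 348 = -$132, a loss, but smaller than the $276 fixed cost the firm would lose by shutting down.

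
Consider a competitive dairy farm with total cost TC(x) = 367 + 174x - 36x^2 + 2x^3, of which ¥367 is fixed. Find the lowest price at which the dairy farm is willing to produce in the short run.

¥12 per unit

The shutdown price is the minimum of AVC. VC = 174x - 36x^2 + 2x^3, so AVC = 174 - 36x + 2x^2.
dAVC/dx = -36 + 4x = 0 gives x = 9. min AVC = 174 - 36·9 + 2·9^2 = 12.
The firm shuts down for any P below ¥12.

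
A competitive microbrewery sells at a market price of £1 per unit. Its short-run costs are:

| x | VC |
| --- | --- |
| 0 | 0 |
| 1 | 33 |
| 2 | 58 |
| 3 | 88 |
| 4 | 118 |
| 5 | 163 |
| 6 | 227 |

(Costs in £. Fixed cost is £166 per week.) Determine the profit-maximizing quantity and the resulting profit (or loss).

x = 0 (shut down); profit = -£166

Compute π = P·x − TC at each output: x=0: -166; x=1: -198; x=2: -222; x=3: -251; x=4: -280; x=5: -324; x=6: -387.
Profit is highest at x = 0. Equivalently, the lowest AVC in the table is 58/2 ≈ £29 at x = 2, and P = £1 falls below it — price never covers variable cost, so the firm shuts down and loses only its fixed cost.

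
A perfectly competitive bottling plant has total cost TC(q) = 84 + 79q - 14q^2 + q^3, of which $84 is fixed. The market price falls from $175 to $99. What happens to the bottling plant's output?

Output falls from 12 to 10

AVC = 79 - 14q + q^2, minimized at q = 7 where min AVC = $30. MC = 79 - 28q + 3q^2.
With P = $175 above the shutdown price, P = MC gives q = 12.
At P = $99 ≥ min AVC, set P = MC: q = 10. The firm stays open but cuts output.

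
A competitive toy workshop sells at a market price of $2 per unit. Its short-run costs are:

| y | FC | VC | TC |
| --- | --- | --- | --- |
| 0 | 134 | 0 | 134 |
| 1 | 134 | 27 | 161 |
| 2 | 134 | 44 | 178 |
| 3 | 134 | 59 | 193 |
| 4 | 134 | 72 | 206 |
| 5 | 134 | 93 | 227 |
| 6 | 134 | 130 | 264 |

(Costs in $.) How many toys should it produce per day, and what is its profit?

Profit at each row (π = 2y − TC): y=0: -134; y=1: -159; y=2: -174; y=3: -187; y=4: -198; y=5: -217; y=6: -252.
Profit is highest at y = 0. Equivalently, the lowest AVC in the table is 72/4 ≈ $18 at y = 4, and P = $2 falls below it — price never covers variable cost, so the firm shuts down and loses only its fixed cost.

y = 0 (shut down); profit = -$134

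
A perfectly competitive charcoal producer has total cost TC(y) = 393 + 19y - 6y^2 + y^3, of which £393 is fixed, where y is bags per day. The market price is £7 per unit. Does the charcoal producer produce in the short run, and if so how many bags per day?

Strip out fixed cost: VC = 19y - 6y^2 + y^3. Then AVC = 19 - 6y + y^2 and MC = 19 - 12y + 3y^2.
AVC hits its minimum where MC = AVC, at y = 3, giving min AVC = 19 - 6·3 + 3^2 = £10.
With P < min AVC (£7 < £10), every unit sold adds to the loss.
The firm minimizes its loss by shutting down and losing only its fixed cost of £393.

Shut down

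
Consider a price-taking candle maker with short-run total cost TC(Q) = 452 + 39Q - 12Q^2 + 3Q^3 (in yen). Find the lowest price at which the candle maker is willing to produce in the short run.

¥27 per unit

Short-run supply begins at min AVC. From VC = 39Q - 12Q^2 + 3Q^3, AVC = 39 - 12Q + 3Q^2.
dAVC/dQ = -12 + 6Q = 0 gives Q = 2. min AVC = 39 - 12·2 + 3·2^2 = 27.
For P < ¥27 the firm produces nothing.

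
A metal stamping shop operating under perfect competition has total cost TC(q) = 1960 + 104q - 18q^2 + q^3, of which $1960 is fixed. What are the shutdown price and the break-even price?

AVC = 104 - 18q + q^2; minimized at q = 9, giving min AVC = $23. That is the shutdown price.
ATC = 1960/q + 104 - 18q + q^2. Setting dATC/dq = −1960/q^2 − 18 + 2q = 0 gives q = 14 (since 2·14^3 − 18·14^2 = 1960).
min ATC = 1960/14 + 104 − 18·14 + 14^2 = $188. That is the break-even price.
For $23 ≤ P < $188 the firm produces at a loss; below $23 it shuts down.

Shutdown price = $23; break-even price = $188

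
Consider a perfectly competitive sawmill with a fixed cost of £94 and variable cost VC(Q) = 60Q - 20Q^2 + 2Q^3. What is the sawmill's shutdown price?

£10 per unit

Short-run supply begins at min AVC. From VC = 60Q - 20Q^2 + 2Q^3, AVC = 60 - 20Q + 2Q^2.
At the minimum of AVC, MC = AVC. MC = 60 - 40Q + 6Q^2; setting MC = AVC gives 4Q^2 - 20Q = 0, so Q = 5. min AVC = 10.
So the shutdown price is £10.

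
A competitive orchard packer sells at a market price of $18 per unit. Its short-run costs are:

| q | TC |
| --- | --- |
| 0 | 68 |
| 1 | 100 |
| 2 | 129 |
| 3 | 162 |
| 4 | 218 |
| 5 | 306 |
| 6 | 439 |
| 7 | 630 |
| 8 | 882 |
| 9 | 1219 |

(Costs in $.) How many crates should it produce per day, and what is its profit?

q = 0 (shut down); profit = -$68

Compute π = P·q − TC at each output: q=0: -68; q=1: -82; q=2: -93; q=3: -108; q=4: -146; q=5: -216; q=6: -331; q=7: -504; q=8: -738; q=9: -1057.
Profit is highest at q = 0. Equivalently, the lowest AVC in the table is 61/2 ≈ $30.50 at q = 2, and P = $18 falls below it — price never covers variable cost, so the firm shuts down and loses only its fixed cost.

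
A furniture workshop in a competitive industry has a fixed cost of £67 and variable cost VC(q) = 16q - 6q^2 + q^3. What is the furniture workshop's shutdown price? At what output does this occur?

£7 per unit, at q = 3

Short-run supply begins at min AVC. From VC = 16q - 6q^2 + q^3, AVC = 16 - 6q + q^2.
At the minimum of AVC, MC = AVC. MC = 16 - 12q + 3q^2; setting MC = AVC gives 2q^2 - 6q = 0, so q = 3. min AVC = 7.
The firm shuts down for any P below £7.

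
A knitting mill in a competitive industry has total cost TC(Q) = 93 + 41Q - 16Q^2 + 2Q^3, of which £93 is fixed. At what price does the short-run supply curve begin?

£9 per unit

The firm shuts down when price falls below the minimum of average variable cost. AVC = VC/Q = 41 - 16Q + 2Q^2.
At the minimum of AVC, MC = AVC. MC = 41 - 32Q + 6Q^2; setting MC = AVC gives 4Q^2 - 16Q = 0, so Q = 4. min AVC = 9.
For P < £9 the firm produces nothing.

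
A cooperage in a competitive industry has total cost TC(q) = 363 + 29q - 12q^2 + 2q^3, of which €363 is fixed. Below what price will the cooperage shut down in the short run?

€11 per unit

Short-run supply begins at min AVC. From VC = 29q - 12q^2 + 2q^3, AVC = 29 - 12q + 2q^2.
dAVC/dq = -12 + 4q = 0 gives q = 3. min AVC = 29 - 12·3 + 2·3^2 = 11.
For P < €11 the firm produces nothing.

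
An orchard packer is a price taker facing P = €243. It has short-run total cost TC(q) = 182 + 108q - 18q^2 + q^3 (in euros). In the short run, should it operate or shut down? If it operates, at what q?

Produce at q = 15

From TC, MC = TC'(q) = 108 - 36q + 3q^2 and AVC = VC/q = 108 - 18q + q^2.
AVC is minimized where dAVC/dq = -18 + 2q = 0, at q = 9; min AVC = 108 - 18·9 + 9^2 = €27.
Because €243 ≥ €27, revenue can cover variable cost; the firm operates.
Solving P = MC: -135 - 36q + 3q^2 = 0 ⇒ q = -3 or 15. On the upward-sloping branch, q* = 15.
Check: AVC at q = 15 is €63 ≤ P, so revenue covers variable cost.
Profit = P·q − TC = 243·15 − 1127 = €2518.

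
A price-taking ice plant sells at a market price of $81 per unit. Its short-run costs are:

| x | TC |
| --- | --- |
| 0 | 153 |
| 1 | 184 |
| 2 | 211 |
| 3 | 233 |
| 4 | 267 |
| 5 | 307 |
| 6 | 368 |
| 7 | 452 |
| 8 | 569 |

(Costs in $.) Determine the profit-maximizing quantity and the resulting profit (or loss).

x = 6; profit = $118

Tabulate TR − TC: x=0: -153; x=1: -103; x=2: -49; x=3: 10; x=4: 57; x=5: 98; x=6: 118; x=7: 115; x=8: 79.
Profit is maximized at x = 6. AVC there is 215/6 = $35.83 ≤ P, so producing beats shutting down (which would give -$153).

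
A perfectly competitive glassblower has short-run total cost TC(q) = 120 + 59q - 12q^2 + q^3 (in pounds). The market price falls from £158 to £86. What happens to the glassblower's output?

AVC = 59 - 12q + q^2, minimized at q = 6 where min AVC = £23. MC = 59 - 24q + 3q^2.
At P = £158 ≥ min AVC, set P = MC on the rising branch: q = 11.
At P = £86 ≥ min AVC, set P = MC: q = 9. The firm stays open but cuts output.

Output falls from 11 to 9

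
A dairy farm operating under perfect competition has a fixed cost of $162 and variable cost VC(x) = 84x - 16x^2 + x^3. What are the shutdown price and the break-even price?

Shutdown price = min AVC. AVC = 84 - 16x + x^2, with vertex at x = 8 and minimum $20.
ATC = 162/x + 84 - 16x + x^2. Setting dATC/dx = −162/x^2 − 16 + 2x = 0 gives x = 9 (since 2·9^3 − 16·9^2 = 162).
min ATC = 162/9 + 84 − 16·9 + 9^2 = $39. That is the break-even price.
For $20 ≤ P < $39 the firm produces at a loss; below $20 it shuts down.

Shutdown price = $20; break-even price = $39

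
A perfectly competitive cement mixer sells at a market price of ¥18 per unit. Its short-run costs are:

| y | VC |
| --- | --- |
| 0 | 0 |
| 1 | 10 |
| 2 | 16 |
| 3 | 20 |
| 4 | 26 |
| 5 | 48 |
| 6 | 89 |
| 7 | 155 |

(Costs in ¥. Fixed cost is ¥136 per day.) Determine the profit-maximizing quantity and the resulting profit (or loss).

y = 4; profit = -¥90

Profit at each row (π = 18y − TC): y=0: -136; y=1: -128; y=2: -116; y=3: -102; y=4: -90; y=5: -94; y=6: -117; y=7: -165.
Profit is maximized at y = 4. AVC there is 26/4 = ¥6.50 ≤ P, so producing beats shutting down (which would give -¥136).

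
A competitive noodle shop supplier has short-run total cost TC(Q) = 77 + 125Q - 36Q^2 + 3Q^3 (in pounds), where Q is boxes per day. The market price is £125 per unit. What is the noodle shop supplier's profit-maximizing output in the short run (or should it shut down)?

Produce at Q = 8

Variable cost is VC = 125Q - 36Q^2 + 3Q^3, so AVC = VC/Q = 125 - 36Q + 3Q^2 and MC = dTC/dQ = 125 - 72Q + 9Q^2.
AVC hits its minimum where MC = AVC, at Q = 6, giving min AVC = 125 - 36·6 + 3·6^2 = £17.
Because £125 ≥ £17, revenue can cover variable cost; the firm operates.
Set P = MC: 125 = 125 - 72Q + 9Q^2 → -72Q + 9Q^2 = 0. The roots are Q = 0 and Q = 8; the profit-maximizing output is on the rising part of MC, so Q* = 8.
Check: AVC at Q = 8 is £29 ≤ P, so revenue covers variable cost.
Profit = P·Q − TC = 125·8 − 309 = £691.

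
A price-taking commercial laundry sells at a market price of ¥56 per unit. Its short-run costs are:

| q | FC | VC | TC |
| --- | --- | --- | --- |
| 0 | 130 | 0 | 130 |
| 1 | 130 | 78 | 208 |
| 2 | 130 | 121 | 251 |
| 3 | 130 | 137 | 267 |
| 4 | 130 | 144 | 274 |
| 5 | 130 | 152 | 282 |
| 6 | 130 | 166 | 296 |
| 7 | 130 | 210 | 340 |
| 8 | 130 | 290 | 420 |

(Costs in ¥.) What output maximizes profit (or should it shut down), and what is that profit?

Profit at each row (π = 56q − TC): q=0: -130; q=1: -152; q=2: -139; q=3: -99; q=4: -50; q=5: -2; q=6: 40; q=7: 52; q=8: 28.
Profit is maximized at q = 7. AVC there is 210/7 = ¥30 ≤ P, so producing beats shutting down (which would give -¥130).

q = 7; profit = ¥52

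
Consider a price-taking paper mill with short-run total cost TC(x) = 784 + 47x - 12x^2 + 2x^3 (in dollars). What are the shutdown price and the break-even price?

Shutdown price = $29; break-even price = $173

Shutdown price = min AVC. AVC = 47 - 12x + 2x^2, with vertex at x = 3 and minimum $29.
ATC = 784/x + 47 - 12x + 2x^2. Setting dATC/dx = −784/x^2 − 12 + 4x = 0 gives x = 7 (since 4·7^3 − 12·7^2 = 784).
min ATC = 784/7 + 47 − 12·7 + 2·7^2 = $173. That is the break-even price.
For $29 ≤ P < $173 the firm produces at a loss; below $29 it shuts down.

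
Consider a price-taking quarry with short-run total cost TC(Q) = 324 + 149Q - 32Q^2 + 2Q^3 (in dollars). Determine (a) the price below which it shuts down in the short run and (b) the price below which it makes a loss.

Shutdown price = $21; break-even price = $59

Shutdown price = min AVC. AVC = 149 - 32Q + 2Q^2, with vertex at Q = 8 and minimum $21.
ATC = 324/Q + 149 - 32Q + 2Q^2. Setting dATC/dQ = −324/Q^2 − 32 + 4Q = 0 gives Q = 9 (since 4·9^3 − 32·9^2 = 324).
min ATC = 324/9 + 149 − 32·9 + 2·9^2 = $59. That is the break-even price.
For $21 ≤ P < $59 the firm produces at a loss; below $21 it shuts down.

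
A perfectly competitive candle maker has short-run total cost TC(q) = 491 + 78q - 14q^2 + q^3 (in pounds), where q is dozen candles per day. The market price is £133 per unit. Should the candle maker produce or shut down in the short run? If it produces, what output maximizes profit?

Produce at q = 11

From TC, MC = TC'(q) = 78 - 28q + 3q^2 and AVC = VC/q = 78 - 14q + q^2.
The AVC parabola has its vertex at q = 14/2 = 7, where AVC = 78 - 14·7 + 7^2 = £29.
Since P = £133 ≥ min AVC = £29, price covers variable cost and the firm should produce.
Set P = MC: 133 = 78 - 28q + 3q^2 → -55 - 28q + 3q^2 = 0. The roots are q = -5/3 and q = 11; the profit-maximizing output is on the rising part of MC, so q* = 11.
Check: AVC at q = 11 is £45 ≤ P, so revenue covers variable cost.
Profit = P·q − TC = 133·11 − 986 = £477.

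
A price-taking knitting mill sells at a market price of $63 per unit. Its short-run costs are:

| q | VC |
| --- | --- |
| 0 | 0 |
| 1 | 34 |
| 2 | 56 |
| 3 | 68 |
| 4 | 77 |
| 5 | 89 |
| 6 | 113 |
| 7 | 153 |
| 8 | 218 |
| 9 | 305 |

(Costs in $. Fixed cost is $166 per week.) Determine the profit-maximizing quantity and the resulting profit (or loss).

q = 7; profit = $122

Tabulate TR − TC: q=0: -166; q=1: -137; q=2: -96; q=3: -45; q=4: 9; q=5: 60; q=6: 99; q=7: 122; q=8: 120; q=9: 96.
Profit is maximized at q = 7. AVC there is 153/7 = $21.86 ≤ P, so producing beats shutting down (which would give -$166).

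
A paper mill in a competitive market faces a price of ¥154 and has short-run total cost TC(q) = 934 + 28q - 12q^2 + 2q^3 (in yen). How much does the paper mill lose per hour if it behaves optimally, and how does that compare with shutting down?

Profit = -¥150 at q = 7

AVC = 28 - 12q + 2q^2; min AVC = ¥10 at q = 3. Since P = ¥154 ≥ min AVC, the firm produces.
MC = 28 - 24q + 6q^2. Setting P = MC and taking the root on the rising branch gives q* = 7.
TR = 154·7 = 1078. TC = 934 + 294 = 1228. Profit = 1078 − 1228 = -¥150.
That loss of ¥150 beats the ¥934 the firm would lose by shutting down; producing recovers ¥784 of fixed cost.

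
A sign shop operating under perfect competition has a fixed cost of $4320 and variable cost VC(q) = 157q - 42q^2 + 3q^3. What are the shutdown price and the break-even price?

Shutdown price = $10; break-even price = $445

Shutdown price = min AVC. AVC = 157 - 42q + 3q^2, with vertex at q = 7 and minimum $10.
ATC = 4320/q + 157 - 42q + 3q^2. Setting dATC/dq = −4320/q^2 − 42 + 6q = 0 gives q = 12 (since 6·12^3 − 42·12^2 = 4320).
min ATC = 4320/12 + 157 − 42·12 + 3·12^2 = $445. That is the break-even price.
Between these two prices the firm operates at a loss; above $445 it earns a profit.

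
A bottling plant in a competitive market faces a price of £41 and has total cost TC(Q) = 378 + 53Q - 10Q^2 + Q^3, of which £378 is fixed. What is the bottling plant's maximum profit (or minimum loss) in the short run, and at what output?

AVC = 53 - 10Q + Q^2; min AVC = £28 at Q = 5. Since P = £41 ≥ min AVC, the firm produces.
With MC = 53 - 20Q + 3Q^2, P = MC on the upward-sloping part at Q* = 6.
TR = 41·6 = 246. TC = 378 + 174 = 552. Profit = 246 − 552 = -£306.
That loss of £306 beats the £378 the firm would lose by shutting down; producing recovers £72 of fixed cost.

Profit = -£306 at Q = 6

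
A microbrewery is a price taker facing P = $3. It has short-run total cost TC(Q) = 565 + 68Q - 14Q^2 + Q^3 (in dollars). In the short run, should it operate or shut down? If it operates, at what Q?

Shut down

Variable cost is VC = 68Q - 14Q^2 + Q^3, so AVC = VC/Q = 68 - 14Q + Q^2 and MC = dTC/dQ = 68 - 28Q + 3Q^2.
AVC is minimized where dAVC/dQ = -14 + 2Q = 0, at Q = 7; min AVC = 68 - 14·7 + 7^2 = $19.
Since P = $3 < min AVC = $19, price fails to cover variable cost at any output.
Best response: produce nothing and absorb the $565 fixed cost.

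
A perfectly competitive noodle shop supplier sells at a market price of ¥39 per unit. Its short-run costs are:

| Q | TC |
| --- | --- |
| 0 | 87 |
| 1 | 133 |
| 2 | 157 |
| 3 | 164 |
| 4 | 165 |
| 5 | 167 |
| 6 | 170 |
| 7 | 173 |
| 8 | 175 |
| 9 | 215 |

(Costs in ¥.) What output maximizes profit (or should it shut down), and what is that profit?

Q = 8; profit = ¥137

Profit at each row (π = 39Q − TC): Q=0: -87; Q=1: -94; Q=2: -79; Q=3: -47; Q=4: -9; Q=5: 28; Q=6: 64; Q=7: 100; Q=8: 137; Q=9: 136.
Profit is maximized at Q = 8. AVC there is 88/8 = ¥11 ≤ P, so producing beats shutting down (which would give -¥87).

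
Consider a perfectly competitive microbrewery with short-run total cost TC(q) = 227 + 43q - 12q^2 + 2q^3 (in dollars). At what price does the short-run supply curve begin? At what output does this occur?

$25 per unit, at q = 3

Short-run supply begins at min AVC. From VC = 43q - 12q^2 + 2q^3, AVC = 43 - 12q + 2q^2.
At the minimum of AVC, MC = AVC. MC = 43 - 24q + 6q^2; setting MC = AVC gives 4q^2 - 12q = 0, so q = 3. min AVC = 25.
So the shutdown price is $25.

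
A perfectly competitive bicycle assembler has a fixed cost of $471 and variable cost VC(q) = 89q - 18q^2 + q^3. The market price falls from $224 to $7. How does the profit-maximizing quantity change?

Output falls from 15 to 0 (the firm shuts down)

AVC = 89 - 18q + q^2, minimized at q = 9 where min AVC = $8. MC = 89 - 36q + 3q^2.
With P = $224 above the shutdown price, P = MC gives q = 15.
At P = $7 < min AVC = $8, price no longer covers variable cost at any output, so the firm shuts down: q = 0.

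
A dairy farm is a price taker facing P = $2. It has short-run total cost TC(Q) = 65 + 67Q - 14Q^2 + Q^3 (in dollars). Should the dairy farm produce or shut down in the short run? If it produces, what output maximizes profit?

From TC, MC = TC'(Q) = 67 - 28Q + 3Q^2 and AVC = VC/Q = 67 - 14Q + Q^2.
AVC is minimized where dAVC/dQ = -14 + 2Q = 0, at Q = 7; min AVC = 67 - 14·7 + 7^2 = $18.
With P < min AVC ($2 < $18), every unit sold adds to the loss.
Best response: produce nothing and absorb the $65 fixed cost.

Shut down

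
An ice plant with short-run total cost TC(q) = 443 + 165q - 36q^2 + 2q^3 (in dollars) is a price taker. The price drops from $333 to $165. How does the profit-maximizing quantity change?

Output falls from 14 to 12

AVC = 165 - 36q + 2q^2, minimized at q = 9 where min AVC = $3. MC = 165 - 72q + 6q^2.
With P = $333 above the shutdown price, P = MC gives q = 14.
At P = $165 ≥ min AVC, set P = MC: q = 12. The firm stays open but cuts output.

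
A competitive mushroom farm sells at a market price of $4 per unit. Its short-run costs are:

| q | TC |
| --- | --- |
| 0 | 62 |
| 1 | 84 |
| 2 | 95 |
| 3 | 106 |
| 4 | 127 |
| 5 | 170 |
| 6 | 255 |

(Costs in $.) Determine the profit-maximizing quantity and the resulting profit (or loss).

Compute π = P·q − TC at each output: q=0: -62; q=1: -80; q=2: -87; q=3: -94; q=4: -111; q=5: -150; q=6: -231.
Profit is highest at q = 0. Equivalently, the lowest AVC in the table is 44/3 ≈ $14.67 at q = 3, and P = $4 falls below it — price never covers variable cost, so the firm shuts down and loses only its fixed cost.

q = 0 (shut down); profit = -$62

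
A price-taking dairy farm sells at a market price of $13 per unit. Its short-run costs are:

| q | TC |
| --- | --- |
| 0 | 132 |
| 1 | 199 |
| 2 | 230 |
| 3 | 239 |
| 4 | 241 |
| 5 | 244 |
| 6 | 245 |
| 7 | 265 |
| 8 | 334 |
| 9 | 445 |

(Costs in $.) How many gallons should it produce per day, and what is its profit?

Profit at each row (π = 13q − TC): q=0: -132; q=1: -186; q=2: -204; q=3: -200; q=4: -189; q=5: -179; q=6: -167; q=7: -174; q=8: -230; q=9: -328.
Profit is highest at q = 0. Equivalently, the lowest AVC in the table is 113/6 ≈ $18.83 at q = 6, and P = $13 falls below it — price never covers variable cost, so the firm shuts down and loses only its fixed cost.

q = 0 (shut down); profit = -$132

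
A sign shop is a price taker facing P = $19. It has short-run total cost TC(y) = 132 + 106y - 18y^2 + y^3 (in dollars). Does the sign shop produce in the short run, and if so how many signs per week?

Shut down

From TC, MC = TC'(y) = 106 - 36y + 3y^2 and AVC = VC/y = 106 - 18y + y^2.
The AVC parabola has its vertex at y = 18/2 = 9, where AVC = 106 - 18·9 + 9^2 = $25.
P = $19 lies below min AVC = $25; no output level covers variable cost.
The firm minimizes its loss by shutting down and losing only its fixed cost of $132.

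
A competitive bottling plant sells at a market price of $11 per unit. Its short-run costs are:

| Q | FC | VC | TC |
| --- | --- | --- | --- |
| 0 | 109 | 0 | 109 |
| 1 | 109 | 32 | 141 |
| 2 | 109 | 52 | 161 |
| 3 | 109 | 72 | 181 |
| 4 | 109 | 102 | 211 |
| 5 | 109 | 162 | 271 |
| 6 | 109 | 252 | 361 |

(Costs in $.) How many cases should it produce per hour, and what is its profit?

Q = 0 (shut down); profit = -$109

Profit at each row (π = 11Q − TC): Q=0: -109; Q=1: -130; Q=2: -139; Q=3: -148; Q=4: -167; Q=5: -216; Q=6: -295.
Profit is highest at Q = 0. Equivalently, the lowest AVC in the table is 72/3 ≈ $24 at Q = 3, and P = $11 falls below it — price never covers variable cost, so the firm shuts down and loses only its fixed cost.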